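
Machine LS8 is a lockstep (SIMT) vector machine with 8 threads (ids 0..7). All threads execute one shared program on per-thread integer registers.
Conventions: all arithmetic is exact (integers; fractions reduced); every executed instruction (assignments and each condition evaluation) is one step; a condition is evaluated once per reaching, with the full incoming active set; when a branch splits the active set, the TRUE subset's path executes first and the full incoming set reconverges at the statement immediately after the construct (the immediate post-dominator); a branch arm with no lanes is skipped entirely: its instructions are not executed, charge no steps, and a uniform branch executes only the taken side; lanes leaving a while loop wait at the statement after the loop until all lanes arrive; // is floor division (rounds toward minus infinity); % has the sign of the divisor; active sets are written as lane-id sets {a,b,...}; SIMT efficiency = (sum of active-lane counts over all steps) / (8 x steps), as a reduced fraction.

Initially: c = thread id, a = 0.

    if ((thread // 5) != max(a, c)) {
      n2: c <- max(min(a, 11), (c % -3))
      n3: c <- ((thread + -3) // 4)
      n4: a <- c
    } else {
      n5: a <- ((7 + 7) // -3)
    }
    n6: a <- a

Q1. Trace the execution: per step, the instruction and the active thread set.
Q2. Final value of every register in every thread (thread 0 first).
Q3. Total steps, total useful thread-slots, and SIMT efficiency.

step 0: eval ((thread // 5) != max(a, c)) {0,1,2,3,4,5,6,7}
step 1: c <- max(min(a, 11), (c % -3)) {1,2,3,4,5,6,7}
step 2: c <- ((thread + -3) // 4)    {1,2,3,4,5,6,7}
step 3: a <- c                       {1,2,3,4,5,6,7}
step 4: a <- ((7 + 7) // -3)         {0}
step 5: a <- a                       {0,1,2,3,4,5,6,7}

Answer: 6 steps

c: 0,-1,-1,0,0,0,0,1
a: -5,-1,-1,0,0,0,0,1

steps = 6; useful = 38; efficiency = 38/48 = 19/24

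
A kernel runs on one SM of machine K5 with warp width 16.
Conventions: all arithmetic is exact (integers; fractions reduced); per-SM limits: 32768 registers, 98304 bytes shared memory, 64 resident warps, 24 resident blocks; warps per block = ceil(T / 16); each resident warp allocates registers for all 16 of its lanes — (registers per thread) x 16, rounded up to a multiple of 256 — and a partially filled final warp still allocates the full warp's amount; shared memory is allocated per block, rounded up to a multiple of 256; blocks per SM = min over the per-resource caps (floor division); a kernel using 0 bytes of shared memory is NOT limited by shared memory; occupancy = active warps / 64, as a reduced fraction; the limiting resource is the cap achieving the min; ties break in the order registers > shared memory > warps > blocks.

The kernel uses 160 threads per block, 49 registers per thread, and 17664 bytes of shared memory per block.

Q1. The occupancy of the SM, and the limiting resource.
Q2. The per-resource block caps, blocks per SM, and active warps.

Answer: occupancy 15/32, limited by registers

registers: 3 blocks
shared memory: 5 blocks
warps: 6 blocks
blocks: 24 blocks

Answer: 3 blocks, 30 active warps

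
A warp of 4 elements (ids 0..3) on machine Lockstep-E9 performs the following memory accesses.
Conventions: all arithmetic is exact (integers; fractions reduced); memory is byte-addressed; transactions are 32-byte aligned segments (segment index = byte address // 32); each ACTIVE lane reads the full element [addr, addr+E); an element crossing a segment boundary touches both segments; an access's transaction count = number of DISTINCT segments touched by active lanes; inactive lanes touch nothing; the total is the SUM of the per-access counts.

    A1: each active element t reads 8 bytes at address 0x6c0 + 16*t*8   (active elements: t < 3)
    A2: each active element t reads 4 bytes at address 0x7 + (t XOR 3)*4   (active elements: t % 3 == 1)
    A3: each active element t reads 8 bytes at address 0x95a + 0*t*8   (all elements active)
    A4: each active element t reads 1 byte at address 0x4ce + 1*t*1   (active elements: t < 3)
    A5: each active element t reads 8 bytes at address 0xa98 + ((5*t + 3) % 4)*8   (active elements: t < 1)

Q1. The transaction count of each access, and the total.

A1: 3 transactions
A2: 1 transaction
A3: 2 transactions
A4: 1 transaction
A5: 1 transaction

Answer: 3,1,2,1,1; total 8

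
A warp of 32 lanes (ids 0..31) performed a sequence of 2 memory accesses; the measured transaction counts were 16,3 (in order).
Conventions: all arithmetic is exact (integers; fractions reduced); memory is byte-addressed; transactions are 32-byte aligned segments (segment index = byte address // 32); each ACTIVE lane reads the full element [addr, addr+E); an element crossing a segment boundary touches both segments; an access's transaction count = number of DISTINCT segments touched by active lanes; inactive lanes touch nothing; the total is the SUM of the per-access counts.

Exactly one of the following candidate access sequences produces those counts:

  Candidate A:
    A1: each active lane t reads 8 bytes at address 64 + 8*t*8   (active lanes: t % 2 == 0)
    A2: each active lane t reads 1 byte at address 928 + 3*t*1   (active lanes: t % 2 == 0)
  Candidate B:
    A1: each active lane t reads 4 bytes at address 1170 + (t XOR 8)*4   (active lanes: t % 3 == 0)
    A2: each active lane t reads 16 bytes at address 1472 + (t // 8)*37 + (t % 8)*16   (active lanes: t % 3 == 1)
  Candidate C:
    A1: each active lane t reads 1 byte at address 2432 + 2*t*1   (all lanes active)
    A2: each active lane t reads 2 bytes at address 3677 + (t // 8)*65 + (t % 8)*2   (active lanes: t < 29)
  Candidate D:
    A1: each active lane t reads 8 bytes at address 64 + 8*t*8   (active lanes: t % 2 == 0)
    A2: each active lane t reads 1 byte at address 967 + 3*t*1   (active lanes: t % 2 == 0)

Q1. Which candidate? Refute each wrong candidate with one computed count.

B: A1 gives 5 transactions, not 16
C: A1 gives 2 transactions, not 16
D: A2 gives 4 transactions, not 3
A: all counts match (16,3)

Answer: A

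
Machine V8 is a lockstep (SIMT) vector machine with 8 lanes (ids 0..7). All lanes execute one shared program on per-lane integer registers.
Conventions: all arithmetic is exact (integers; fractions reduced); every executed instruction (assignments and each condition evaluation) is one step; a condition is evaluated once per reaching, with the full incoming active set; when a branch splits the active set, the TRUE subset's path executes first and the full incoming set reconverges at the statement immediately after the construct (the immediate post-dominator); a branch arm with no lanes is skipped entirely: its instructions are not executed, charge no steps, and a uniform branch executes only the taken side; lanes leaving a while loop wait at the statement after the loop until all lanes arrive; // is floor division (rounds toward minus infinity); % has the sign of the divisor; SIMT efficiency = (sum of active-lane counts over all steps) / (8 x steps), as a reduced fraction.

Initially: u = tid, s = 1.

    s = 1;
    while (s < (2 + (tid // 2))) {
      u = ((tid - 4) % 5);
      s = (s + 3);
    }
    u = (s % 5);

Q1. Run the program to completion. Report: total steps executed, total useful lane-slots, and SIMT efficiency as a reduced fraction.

Answer: 9 steps, 54 useful, 3/4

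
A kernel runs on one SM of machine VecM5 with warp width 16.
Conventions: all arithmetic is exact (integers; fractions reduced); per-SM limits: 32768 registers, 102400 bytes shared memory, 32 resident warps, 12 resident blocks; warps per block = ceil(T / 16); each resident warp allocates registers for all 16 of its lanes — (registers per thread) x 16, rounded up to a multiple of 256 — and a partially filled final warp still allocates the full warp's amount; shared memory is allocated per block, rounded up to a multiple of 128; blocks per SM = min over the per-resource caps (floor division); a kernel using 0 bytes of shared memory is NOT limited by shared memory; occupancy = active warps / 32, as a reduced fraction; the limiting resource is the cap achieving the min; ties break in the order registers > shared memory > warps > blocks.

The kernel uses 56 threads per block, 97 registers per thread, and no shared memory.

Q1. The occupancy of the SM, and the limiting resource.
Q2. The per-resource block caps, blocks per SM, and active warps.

Answer: occupancy 1/2, limited by registers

registers: 4 blocks
shared memory: no limit (kernel uses none)
warps: 8 blocks
blocks: 12 blocks

Answer: 4 blocks, 16 active warps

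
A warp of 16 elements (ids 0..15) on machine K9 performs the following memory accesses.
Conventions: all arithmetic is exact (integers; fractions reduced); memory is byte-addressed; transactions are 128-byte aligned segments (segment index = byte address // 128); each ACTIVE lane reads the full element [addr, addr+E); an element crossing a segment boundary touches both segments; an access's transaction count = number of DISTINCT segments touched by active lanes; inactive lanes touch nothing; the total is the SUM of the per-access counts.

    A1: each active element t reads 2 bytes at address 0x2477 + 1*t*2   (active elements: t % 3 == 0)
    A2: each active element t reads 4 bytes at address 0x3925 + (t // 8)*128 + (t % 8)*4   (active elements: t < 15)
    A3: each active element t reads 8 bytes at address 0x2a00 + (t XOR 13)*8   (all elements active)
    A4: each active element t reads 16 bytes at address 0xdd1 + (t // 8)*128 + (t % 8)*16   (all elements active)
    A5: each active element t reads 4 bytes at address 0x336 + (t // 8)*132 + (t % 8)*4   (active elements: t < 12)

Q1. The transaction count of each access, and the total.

A1: 2 transactions
A2: 2 transactions
A3: 1 transaction
A4: 3 transactions
A5: 2 transactions

Answer: 2,2,1,3,2; total 10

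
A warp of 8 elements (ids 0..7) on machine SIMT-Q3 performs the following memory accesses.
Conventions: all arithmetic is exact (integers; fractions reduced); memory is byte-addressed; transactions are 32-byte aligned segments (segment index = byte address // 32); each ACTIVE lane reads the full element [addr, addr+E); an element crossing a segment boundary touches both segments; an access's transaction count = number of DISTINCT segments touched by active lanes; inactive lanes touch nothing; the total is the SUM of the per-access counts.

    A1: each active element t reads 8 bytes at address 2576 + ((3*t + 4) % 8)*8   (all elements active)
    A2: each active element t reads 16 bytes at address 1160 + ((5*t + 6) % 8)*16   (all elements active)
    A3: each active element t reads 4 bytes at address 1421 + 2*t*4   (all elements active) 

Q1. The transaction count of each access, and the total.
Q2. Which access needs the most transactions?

A1: 3 transactions
A2: 5 transactions
A3: 3 transactions

Answer: 3,5,3; total 11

Answer: A2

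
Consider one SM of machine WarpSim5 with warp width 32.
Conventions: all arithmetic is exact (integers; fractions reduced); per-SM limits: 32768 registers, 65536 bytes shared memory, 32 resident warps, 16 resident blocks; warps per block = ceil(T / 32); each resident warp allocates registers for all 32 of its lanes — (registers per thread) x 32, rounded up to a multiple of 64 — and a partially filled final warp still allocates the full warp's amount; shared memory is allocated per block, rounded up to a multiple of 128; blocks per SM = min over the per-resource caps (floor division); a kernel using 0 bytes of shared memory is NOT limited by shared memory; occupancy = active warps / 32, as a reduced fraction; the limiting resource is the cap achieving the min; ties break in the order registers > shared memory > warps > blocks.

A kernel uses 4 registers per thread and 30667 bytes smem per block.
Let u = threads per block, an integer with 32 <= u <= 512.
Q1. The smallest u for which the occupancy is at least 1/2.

Answer: u = 225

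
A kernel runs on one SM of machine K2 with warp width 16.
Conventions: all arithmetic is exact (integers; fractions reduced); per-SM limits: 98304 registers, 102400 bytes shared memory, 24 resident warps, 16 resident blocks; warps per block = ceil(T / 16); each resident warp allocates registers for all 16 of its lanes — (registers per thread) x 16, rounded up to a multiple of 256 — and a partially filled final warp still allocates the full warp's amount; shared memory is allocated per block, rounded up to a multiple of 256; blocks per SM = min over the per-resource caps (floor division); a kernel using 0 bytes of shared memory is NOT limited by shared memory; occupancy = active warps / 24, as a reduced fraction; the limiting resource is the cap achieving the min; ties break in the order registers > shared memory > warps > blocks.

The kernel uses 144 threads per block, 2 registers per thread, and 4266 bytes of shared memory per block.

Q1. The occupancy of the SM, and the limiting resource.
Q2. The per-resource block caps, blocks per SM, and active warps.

Answer: occupancy 3/4, limited by warps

registers: 42 blocks
shared memory: 23 blocks
warps: 2 blocks
blocks: 16 blocks

Answer: 2 blocks, 18 active warps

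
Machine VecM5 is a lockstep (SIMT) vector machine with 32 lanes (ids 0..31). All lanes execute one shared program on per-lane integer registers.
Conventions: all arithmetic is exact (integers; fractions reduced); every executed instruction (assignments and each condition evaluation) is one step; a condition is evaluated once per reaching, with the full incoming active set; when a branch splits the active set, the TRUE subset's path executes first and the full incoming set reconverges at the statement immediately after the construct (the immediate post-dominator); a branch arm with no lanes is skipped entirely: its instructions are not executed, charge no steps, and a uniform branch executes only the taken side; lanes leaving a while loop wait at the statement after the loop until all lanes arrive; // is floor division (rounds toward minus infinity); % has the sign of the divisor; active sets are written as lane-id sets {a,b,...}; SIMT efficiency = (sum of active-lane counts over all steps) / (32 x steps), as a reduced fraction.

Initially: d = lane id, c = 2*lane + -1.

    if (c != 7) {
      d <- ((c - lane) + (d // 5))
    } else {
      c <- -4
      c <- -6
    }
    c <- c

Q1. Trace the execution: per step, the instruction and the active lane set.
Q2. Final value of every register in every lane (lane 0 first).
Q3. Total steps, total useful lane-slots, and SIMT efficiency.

step 0: eval (c != 7)                {0,1,2,3,4,5,6,7,8,9,10,11,12,13,14,15,16,17,18,19,20,21,22,23,24,25,26,27,28,29,30,31}
step 1: d <- ((c - lane) + (d // 5)) {0,1,2,3,5,6,7,8,9,10,11,12,13,14,15,16,17,18,19,20,21,22,23,24,25,26,27,28,29,30,31}
step 2: c <- -4                      {4}
step 3: c <- -6                      {4}
step 4: c <- c                       {0,1,2,3,4,5,6,7,8,9,10,11,12,13,14,15,16,17,18,19,20,21,22,23,24,25,26,27,28,29,30,31}

Answer: 5 steps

d: -1,0,1,2,4,5,6,7,8,9,11,12,13,14,15,17,18,19,20,21,23,24,25,26,27,29,30,31,32,33,35,36
c: -1,1,3,5,-6,9,11,13,15,17,19,21,23,25,27,29,31,33,35,37,39,41,43,45,47,49,51,53,55,57,59,61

steps = 5; useful = 97; efficiency = 97/160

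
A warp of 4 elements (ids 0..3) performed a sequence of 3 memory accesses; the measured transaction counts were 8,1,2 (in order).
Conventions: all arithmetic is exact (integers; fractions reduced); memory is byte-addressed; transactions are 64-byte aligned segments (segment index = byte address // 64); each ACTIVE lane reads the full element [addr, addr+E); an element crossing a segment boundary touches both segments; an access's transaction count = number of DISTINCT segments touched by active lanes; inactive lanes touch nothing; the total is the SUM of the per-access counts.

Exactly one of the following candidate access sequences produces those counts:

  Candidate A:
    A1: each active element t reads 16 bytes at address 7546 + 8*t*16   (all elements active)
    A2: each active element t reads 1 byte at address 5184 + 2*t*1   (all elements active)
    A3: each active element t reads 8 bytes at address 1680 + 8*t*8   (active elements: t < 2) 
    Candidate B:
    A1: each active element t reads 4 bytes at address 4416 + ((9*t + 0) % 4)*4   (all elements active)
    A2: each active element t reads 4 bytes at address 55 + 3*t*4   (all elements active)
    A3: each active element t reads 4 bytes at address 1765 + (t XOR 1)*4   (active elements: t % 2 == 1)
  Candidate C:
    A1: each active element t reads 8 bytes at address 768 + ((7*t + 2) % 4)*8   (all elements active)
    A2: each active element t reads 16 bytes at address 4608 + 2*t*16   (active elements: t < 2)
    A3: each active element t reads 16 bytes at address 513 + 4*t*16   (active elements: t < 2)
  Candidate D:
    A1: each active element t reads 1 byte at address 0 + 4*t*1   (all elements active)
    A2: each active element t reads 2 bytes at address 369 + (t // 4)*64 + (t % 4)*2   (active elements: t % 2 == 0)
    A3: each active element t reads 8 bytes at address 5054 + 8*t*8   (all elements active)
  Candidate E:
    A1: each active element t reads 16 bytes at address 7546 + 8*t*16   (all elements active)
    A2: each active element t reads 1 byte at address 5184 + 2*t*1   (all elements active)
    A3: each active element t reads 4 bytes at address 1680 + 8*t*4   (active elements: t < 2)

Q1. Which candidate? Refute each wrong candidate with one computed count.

B: A1 gives 1 transaction, not 8
C: A1 gives 1 transaction, not 8
D: A1 gives 1 transaction, not 8
E: A3 gives 1 transaction, not 2
A: all counts match (8,1,2)

Answer: A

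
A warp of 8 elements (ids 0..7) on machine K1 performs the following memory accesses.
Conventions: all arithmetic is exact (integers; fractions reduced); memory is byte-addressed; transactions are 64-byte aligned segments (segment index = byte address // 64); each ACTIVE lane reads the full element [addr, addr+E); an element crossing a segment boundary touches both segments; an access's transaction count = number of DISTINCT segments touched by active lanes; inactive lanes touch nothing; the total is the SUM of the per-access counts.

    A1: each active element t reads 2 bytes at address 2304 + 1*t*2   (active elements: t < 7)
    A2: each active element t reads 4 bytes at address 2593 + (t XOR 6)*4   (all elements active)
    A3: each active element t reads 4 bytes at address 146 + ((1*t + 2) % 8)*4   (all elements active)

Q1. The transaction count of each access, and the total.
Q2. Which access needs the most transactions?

A1: 1 transaction
A2: 2 transactions
A3: 1 transaction

Answer: 1,2,1; total 4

Answer: A2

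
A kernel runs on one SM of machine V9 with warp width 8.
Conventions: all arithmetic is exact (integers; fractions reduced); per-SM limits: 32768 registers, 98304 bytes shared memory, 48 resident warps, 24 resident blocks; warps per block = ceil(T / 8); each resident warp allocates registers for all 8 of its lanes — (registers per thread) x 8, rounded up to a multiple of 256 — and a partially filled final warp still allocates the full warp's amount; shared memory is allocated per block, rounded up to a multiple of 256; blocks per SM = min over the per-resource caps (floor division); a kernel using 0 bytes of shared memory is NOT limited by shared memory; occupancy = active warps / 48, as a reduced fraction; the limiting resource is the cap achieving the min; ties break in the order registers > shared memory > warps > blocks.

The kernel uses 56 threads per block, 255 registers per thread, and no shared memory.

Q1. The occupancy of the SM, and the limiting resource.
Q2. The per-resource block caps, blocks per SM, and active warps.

Answer: occupancy 7/24, limited by registers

registers: 2 blocks
shared memory: no limit (kernel uses none)
warps: 6 blocks
blocks: 24 blocks

Answer: 2 blocks, 14 active warps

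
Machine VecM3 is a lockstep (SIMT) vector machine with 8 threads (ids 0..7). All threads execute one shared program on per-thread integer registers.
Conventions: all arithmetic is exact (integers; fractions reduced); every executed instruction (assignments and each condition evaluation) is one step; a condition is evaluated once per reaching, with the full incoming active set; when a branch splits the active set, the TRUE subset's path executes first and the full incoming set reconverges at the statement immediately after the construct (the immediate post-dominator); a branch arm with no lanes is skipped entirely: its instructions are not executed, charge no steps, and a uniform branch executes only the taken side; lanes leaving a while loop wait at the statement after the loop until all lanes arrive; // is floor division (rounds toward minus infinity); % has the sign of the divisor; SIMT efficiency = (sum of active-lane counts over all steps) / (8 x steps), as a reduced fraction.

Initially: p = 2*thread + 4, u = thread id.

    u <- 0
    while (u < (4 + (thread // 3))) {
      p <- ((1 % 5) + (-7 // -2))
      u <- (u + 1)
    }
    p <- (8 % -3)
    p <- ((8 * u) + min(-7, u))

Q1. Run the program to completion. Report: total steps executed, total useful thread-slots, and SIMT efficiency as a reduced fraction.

Answer: 22 steps, 149 useful, 149/176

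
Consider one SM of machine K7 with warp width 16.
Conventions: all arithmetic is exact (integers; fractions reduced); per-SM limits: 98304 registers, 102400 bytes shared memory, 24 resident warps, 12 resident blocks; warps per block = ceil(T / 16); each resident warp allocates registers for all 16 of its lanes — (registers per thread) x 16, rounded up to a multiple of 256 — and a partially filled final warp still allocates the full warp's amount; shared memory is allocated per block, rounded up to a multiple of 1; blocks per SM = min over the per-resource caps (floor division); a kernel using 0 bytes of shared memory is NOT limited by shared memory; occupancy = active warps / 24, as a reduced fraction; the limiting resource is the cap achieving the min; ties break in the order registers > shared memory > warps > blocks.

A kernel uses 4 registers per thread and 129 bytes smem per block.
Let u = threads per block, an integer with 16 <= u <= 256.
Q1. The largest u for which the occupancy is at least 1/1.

Answer: u = 192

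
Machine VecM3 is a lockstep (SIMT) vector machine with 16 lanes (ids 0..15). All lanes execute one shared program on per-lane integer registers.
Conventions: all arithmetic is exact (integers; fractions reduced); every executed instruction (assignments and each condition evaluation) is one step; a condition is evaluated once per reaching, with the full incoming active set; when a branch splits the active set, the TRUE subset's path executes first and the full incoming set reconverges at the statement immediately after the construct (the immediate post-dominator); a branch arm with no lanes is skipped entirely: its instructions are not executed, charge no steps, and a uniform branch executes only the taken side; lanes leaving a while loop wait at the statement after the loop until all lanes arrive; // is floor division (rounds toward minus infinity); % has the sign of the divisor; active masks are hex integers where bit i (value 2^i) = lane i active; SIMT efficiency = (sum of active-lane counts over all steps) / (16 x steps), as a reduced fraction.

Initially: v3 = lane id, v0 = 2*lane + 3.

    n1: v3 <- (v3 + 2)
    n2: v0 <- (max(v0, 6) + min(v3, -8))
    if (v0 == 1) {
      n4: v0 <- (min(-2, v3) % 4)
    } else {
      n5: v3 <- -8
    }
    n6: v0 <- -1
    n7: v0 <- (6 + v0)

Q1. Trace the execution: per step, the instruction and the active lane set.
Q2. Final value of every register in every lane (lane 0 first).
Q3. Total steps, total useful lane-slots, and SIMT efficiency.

step 0: v3 <- (v3 + 2)               0xffff
step 1: v0 <- (max(v0, 6) + min(v3, -8)) 0xffff
step 2: eval (v0 == 1)               0xffff
step 3: v0 <- (min(-2, v3) % 4)      0x0008
step 4: v3 <- -8                     0xfff7
step 5: v0 <- -1                     0xffff
step 6: v0 <- (6 + v0)               0xffff

Answer: 7 steps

v3: -8,-8,-8,5,-8,-8,-8,-8,-8,-8,-8,-8,-8,-8,-8,-8
v0: 5,5,5,5,5,5,5,5,5,5,5,5,5,5,5,5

steps = 7; useful = 96; efficiency = 96/112 = 6/7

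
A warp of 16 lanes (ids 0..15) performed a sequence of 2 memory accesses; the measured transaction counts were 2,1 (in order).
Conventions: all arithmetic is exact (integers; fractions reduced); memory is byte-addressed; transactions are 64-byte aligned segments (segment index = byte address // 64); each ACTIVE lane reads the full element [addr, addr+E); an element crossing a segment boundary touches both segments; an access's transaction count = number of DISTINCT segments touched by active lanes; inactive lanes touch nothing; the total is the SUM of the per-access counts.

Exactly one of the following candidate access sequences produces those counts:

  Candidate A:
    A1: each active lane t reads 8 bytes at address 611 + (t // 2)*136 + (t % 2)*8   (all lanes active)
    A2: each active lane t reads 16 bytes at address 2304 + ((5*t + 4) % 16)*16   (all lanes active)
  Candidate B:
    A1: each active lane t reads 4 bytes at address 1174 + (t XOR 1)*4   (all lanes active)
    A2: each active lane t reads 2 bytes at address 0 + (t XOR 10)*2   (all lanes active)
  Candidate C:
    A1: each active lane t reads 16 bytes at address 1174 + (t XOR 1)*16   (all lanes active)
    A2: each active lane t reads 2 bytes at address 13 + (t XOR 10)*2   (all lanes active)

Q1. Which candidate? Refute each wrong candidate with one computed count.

A: A1 gives 10 transactions, not 2
C: A1 gives 5 transactions, not 2
B: all counts match (2,1)

Answer: B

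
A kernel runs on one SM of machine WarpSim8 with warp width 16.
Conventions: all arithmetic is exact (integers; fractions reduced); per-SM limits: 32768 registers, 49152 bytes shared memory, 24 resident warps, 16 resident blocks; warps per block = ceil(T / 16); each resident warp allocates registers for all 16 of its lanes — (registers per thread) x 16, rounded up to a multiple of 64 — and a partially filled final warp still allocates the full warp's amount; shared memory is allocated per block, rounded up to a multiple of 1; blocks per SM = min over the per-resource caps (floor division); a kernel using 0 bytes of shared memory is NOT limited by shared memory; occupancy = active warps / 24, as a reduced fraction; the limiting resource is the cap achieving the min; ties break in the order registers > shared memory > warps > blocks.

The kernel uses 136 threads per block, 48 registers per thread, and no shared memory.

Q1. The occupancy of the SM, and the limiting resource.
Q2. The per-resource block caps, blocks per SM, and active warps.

Answer: occupancy 3/4, limited by warps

registers: 4 blocks
shared memory: no limit (kernel uses none)
warps: 2 blocks
blocks: 16 blocks

Answer: 2 blocks, 18 active warps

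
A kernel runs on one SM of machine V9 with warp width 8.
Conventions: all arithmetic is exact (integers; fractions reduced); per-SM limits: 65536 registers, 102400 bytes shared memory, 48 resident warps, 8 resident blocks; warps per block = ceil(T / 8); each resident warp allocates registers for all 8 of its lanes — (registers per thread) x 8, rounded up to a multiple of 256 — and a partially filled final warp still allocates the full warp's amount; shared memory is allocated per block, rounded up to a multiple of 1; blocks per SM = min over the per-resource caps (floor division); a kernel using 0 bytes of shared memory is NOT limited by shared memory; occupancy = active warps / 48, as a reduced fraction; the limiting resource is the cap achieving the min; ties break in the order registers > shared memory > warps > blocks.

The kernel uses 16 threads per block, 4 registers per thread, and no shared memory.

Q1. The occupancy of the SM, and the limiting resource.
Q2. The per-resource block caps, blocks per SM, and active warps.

Answer: occupancy 1/3, limited by blocks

registers: 128 blocks
shared memory: no limit (kernel uses none)
warps: 24 blocks
blocks: 8 blocks

Answer: 8 blocks, 16 active warps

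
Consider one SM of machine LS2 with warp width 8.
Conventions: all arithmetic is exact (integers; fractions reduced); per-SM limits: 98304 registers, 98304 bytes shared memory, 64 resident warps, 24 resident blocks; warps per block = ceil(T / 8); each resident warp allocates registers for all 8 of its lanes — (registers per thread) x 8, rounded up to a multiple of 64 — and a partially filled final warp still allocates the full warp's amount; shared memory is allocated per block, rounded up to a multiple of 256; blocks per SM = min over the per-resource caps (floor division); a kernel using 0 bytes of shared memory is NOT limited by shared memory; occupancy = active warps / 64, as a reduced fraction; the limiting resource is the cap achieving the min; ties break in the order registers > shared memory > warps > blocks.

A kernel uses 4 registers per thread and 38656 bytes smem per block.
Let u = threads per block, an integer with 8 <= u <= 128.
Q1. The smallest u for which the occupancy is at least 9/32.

Answer: u = 65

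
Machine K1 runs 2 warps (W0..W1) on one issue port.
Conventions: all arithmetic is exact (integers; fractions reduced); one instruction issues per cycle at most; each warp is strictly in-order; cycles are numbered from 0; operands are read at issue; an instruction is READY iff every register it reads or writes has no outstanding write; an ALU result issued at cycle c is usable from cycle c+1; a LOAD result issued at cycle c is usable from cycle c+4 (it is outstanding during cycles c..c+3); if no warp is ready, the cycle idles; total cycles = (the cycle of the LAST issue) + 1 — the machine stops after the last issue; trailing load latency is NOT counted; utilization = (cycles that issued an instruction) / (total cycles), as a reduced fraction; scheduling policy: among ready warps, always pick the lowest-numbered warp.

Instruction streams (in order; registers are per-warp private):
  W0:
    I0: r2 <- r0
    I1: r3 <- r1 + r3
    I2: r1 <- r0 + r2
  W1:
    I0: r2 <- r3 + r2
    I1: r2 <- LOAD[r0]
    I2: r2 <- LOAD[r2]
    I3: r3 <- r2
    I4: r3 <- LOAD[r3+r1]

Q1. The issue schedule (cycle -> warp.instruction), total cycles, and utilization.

cycle 0: W0.I0
cycle 1: W0.I1
cycle 2: W0.I2
cycle 3: W1.I0
cycle 4: W1.I1
cycle 5: idle
cycle 6: idle
cycle 7: idle
cycle 8: W1.I2
cycle 9: idle
cycle 10: idle
cycle 11: idle
cycle 12: W1.I3
cycle 13: W1.I4

Answer: 14 cycles, utilization 4/7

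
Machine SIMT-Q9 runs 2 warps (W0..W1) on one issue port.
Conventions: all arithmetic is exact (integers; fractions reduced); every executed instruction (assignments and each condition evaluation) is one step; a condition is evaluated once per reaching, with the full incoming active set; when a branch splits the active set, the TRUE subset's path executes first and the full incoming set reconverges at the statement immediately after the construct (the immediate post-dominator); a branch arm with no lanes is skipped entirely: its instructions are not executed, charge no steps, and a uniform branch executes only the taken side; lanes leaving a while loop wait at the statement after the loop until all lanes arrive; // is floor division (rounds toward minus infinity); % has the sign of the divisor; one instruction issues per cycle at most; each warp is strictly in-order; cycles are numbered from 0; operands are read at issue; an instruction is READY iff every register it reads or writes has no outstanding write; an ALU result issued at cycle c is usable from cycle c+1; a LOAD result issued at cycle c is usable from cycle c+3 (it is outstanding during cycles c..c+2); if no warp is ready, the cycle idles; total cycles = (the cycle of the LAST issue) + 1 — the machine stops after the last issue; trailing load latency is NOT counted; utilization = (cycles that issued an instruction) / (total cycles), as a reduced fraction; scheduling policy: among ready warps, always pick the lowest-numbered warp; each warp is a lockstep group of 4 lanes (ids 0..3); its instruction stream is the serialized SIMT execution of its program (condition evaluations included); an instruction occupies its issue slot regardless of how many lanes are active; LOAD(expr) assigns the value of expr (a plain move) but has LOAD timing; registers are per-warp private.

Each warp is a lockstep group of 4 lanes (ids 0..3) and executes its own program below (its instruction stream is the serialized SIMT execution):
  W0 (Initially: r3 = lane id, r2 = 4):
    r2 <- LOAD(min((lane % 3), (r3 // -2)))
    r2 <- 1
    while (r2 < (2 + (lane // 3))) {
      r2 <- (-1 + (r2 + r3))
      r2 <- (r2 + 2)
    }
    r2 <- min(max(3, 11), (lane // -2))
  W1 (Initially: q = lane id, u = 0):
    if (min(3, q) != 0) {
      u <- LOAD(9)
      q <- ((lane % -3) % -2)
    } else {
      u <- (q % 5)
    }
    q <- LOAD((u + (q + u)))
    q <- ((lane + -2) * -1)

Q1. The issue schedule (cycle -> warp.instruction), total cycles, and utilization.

cycle 0: W0.I0
cycle 1: W1.I0
cycle 2: W1.I1
cycle 3: W0.I1
cycle 4: W0.I2
cycle 5: W0.I3
cycle 6: W0.I4
cycle 7: W0.I5
cycle 8: W0.I6
cycle 9: W1.I2
cycle 10: W1.I3
cycle 11: W1.I4
cycle 12: idle
cycle 13: idle
cycle 14: W1.I5

Answer: 15 cycles, utilization 13/15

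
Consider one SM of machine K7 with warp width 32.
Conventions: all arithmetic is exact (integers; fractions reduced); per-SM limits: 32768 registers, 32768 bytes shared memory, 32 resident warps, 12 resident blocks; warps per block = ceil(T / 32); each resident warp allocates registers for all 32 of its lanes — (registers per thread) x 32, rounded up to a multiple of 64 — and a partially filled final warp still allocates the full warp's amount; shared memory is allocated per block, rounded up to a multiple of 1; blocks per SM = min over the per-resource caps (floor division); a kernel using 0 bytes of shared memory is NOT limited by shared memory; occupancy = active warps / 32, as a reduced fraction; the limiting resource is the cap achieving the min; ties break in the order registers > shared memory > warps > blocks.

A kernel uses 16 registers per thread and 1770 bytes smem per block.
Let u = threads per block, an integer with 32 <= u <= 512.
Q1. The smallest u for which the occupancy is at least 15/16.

Answer: u = 65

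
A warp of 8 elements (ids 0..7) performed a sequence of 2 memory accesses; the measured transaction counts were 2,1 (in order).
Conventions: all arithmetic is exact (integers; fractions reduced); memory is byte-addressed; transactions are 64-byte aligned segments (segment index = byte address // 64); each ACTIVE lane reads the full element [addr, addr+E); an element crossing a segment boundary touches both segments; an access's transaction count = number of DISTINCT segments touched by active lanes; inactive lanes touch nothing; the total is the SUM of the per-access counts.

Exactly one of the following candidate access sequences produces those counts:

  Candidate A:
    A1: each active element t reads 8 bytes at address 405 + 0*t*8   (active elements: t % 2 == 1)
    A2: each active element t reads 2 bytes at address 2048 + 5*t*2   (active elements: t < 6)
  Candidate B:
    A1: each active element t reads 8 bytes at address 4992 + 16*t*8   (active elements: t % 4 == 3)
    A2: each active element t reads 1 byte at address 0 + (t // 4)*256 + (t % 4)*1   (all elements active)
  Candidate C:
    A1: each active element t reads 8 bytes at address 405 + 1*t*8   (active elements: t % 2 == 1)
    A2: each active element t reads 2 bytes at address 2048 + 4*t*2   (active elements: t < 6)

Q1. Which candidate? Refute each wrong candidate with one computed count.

A: A1 gives 1 transaction, not 2
B: A2 gives 2 transactions, not 1
C: all counts match (2,1)

Answer: C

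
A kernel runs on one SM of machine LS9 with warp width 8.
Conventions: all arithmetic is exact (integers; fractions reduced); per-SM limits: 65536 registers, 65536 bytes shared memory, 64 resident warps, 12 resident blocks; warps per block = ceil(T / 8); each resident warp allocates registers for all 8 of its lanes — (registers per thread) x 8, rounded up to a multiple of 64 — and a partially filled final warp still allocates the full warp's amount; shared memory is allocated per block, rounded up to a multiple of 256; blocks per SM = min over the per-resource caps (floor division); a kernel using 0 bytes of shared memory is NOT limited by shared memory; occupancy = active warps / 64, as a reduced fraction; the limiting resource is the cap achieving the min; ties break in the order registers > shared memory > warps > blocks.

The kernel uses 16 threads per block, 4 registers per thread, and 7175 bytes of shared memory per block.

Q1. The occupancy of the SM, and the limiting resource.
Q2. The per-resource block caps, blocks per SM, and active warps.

Answer: occupancy 1/4, limited by shared memory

registers: 512 blocks
shared memory: 8 blocks
warps: 32 blocks
blocks: 12 blocks

Answer: 8 blocks, 16 active warps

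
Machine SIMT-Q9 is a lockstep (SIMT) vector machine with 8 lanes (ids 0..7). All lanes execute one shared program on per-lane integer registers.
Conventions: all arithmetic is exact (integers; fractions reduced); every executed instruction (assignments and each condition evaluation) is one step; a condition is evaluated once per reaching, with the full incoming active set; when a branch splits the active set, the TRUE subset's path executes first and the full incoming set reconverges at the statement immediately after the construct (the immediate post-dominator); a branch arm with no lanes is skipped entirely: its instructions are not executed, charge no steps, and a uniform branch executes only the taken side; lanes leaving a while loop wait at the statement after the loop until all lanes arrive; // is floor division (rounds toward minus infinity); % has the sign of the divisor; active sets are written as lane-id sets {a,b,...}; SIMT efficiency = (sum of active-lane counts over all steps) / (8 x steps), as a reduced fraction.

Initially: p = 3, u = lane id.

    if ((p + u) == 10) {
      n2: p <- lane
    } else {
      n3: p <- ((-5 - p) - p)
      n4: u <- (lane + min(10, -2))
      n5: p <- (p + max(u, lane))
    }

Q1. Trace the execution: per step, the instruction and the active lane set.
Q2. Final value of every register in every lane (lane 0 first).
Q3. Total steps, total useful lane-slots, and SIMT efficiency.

step 0: eval ((p + u) == 10)         {0,1,2,3,4,5,6,7}
step 1: p <- lane                    {7}
step 2: p <- ((-5 - p) - p)          {0,1,2,3,4,5,6}
step 3: u <- (lane + min(10, -2))    {0,1,2,3,4,5,6}
step 4: p <- (p + max(u, lane))      {0,1,2,3,4,5,6}

Answer: 5 steps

p: -11,-10,-9,-8,-7,-6,-5,7
u: -2,-1,0,1,2,3,4,7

steps = 5; useful = 30; efficiency = 30/40 = 3/4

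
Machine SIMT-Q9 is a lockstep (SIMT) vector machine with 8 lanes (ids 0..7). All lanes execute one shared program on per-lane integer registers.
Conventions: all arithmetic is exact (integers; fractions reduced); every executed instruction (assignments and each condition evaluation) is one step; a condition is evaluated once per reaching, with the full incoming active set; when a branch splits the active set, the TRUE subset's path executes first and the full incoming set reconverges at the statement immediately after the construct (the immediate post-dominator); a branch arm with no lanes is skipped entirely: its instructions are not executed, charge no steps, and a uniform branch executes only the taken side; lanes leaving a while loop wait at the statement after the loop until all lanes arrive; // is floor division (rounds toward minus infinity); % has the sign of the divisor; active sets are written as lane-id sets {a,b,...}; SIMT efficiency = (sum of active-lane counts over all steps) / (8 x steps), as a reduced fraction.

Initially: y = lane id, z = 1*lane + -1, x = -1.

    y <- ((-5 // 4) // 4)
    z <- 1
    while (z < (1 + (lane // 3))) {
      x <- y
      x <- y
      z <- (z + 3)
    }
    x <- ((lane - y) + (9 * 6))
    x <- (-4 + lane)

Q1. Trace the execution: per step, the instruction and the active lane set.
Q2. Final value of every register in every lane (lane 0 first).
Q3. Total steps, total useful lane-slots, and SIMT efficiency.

step 0: y <- ((-5 // 4) // 4)        {0,1,2,3,4,5,6,7}
step 1: z <- 1                       {0,1,2,3,4,5,6,7}
step 2: eval (z < (1 + (lane // 3))) {0,1,2,3,4,5,6,7}
step 3: x <- y                       {3,4,5,6,7}
step 4: x <- y                       {3,4,5,6,7}
step 5: z <- (z + 3)                 {3,4,5,6,7}
step 6: eval (z < (1 + (lane // 3))) {3,4,5,6,7}
step 7: x <- ((lane - y) + (9 * 6))  {0,1,2,3,4,5,6,7}
step 8: x <- (-4 + lane)             {0,1,2,3,4,5,6,7}

Answer: 9 steps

y: -1,-1,-1,-1,-1,-1,-1,-1
z: 1,1,1,4,4,4,4,4
x: -4,-3,-2,-1,0,1,2,3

steps = 9; useful = 60; efficiency = 60/72 = 5/6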